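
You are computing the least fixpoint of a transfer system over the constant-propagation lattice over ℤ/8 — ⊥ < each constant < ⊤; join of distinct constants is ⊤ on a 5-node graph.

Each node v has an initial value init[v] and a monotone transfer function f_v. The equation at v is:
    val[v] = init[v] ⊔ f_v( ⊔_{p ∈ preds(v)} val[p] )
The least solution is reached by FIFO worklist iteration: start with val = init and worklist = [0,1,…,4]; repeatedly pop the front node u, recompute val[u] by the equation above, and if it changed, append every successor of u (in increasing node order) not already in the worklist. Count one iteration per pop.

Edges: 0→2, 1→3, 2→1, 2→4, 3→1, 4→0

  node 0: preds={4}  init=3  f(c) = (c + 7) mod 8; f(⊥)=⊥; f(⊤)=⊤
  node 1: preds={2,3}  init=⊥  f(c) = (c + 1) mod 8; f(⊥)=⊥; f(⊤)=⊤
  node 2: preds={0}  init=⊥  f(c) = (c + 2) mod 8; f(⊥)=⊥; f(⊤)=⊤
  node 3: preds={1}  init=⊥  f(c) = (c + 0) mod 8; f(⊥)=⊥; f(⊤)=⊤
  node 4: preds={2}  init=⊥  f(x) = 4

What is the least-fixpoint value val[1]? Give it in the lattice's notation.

⊤

Worklist (11 pops):
  #1 pop 0: in=⊥ → 3 (no change)
  #2 pop 1: in=⊥ → ⊥ (no change)
  #3 pop 2: in=3 → 5 (was ⊥); enqueue [1]
  #4 pop 3: in=⊥ → ⊥ (no change)
  #5 pop 4: in=5 → 4 (was ⊥); enqueue [0]
  #6 pop 1: in=5 → 6 (was ⊥); enqueue [3]
  #7 pop 0: in=4 → 3 (no change)
  #8 pop 3: in=6 → 6 (was ⊥); enqueue [1]
  #9 pop 1: in=⊤ → ⊤ (was 6); enqueue [3]
  #10 pop 3: in=⊤ → ⊤ (was 6); enqueue [1]
  #11 pop 1: in=⊤ → ⊤ (no change)

Fixpoint:
  val[0] = 3
  val[1] = ⊤
  val[2] = 5
  val[3] = ⊤
  val[4] = 4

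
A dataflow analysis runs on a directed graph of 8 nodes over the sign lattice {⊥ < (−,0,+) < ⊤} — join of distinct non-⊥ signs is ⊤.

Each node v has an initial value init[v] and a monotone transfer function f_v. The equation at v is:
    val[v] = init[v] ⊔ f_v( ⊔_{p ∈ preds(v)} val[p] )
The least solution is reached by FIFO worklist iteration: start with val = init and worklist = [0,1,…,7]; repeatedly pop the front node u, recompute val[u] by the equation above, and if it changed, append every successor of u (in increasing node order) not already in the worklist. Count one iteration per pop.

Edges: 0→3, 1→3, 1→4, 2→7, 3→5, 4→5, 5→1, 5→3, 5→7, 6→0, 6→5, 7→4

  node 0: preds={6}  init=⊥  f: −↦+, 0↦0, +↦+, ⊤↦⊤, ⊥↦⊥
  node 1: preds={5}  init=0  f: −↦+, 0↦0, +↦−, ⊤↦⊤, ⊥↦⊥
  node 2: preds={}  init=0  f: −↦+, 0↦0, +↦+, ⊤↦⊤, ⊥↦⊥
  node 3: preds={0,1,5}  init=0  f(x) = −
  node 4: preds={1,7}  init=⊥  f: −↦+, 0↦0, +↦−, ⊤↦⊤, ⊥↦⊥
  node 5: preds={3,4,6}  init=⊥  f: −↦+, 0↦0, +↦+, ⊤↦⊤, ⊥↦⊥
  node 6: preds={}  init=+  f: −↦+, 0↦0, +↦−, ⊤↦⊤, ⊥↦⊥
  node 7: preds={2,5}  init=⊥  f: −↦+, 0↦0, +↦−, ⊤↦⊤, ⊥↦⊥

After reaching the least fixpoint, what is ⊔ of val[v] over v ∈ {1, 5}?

⊤

Worklist (12 pops):
  #1 pop 0: in=+ → + (was ⊥); enqueue []
  #2 pop 1: in=⊥ → 0 (no change)
  #3 pop 2: in=⊥ → 0 (no change)
  #4 pop 3: in=⊤ → ⊤ (was 0); enqueue []
  #5 pop 4: in=0 → 0 (was ⊥); enqueue []
  #6 pop 5: in=⊤ → ⊤ (was ⊥); enqueue [1,3]
  #7 pop 6: in=⊥ → + (no change)
  #8 pop 7: in=⊤ → ⊤ (was ⊥); enqueue [4]
  #9 pop 1: in=⊤ → ⊤ (was 0); enqueue []
  #10 pop 3: in=⊤ → ⊤ (no change)
  #11 pop 4: in=⊤ → ⊤ (was 0); enqueue [5]
  #12 pop 5: in=⊤ → ⊤ (no change)

Fixpoint:
  val[0] = +
  val[1] = ⊤
  val[2] = 0
  val[3] = ⊤
  val[4] = ⊤
  val[5] = ⊤
  val[6] = +
  val[7] = ⊤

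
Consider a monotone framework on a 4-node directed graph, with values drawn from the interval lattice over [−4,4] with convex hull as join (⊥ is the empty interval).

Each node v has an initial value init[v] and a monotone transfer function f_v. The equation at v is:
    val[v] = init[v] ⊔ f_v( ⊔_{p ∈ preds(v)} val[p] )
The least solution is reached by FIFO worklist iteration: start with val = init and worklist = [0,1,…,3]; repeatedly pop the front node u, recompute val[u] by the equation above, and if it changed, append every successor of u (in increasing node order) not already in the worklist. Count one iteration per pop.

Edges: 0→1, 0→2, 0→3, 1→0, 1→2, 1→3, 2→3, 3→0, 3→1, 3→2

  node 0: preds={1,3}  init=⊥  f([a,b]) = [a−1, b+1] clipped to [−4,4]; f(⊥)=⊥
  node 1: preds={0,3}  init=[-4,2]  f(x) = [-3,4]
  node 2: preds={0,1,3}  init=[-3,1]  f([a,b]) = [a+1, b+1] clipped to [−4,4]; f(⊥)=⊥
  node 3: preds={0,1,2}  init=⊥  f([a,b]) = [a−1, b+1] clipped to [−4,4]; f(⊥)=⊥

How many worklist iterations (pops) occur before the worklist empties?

Worklist (8 pops):
  #1 pop 0: in=[-4,2] → [-4,3] (was ⊥); enqueue []
  #2 pop 1: in=[-4,3] → [-4,4] (was [-4,2]); enqueue [0]
  #3 pop 2: in=[-4,4] → [-3,4] (was [-3,1]); enqueue []
  #4 pop 3: in=[-4,4] → [-4,4] (was ⊥); enqueue [1,2]
  #5 pop 0: in=[-4,4] → [-4,4] (was [-4,3]); enqueue [3]
  #6 pop 1: in=[-4,4] → [-4,4] (no change)
  #7 pop 2: in=[-4,4] → [-3,4] (no change)
  #8 pop 3: in=[-4,4] → [-4,4] (no change)

Fixpoint:
  val[0] = [-4,4]
  val[1] = [-4,4]
  val[2] = [-3,4]
  val[3] = [-4,4]

8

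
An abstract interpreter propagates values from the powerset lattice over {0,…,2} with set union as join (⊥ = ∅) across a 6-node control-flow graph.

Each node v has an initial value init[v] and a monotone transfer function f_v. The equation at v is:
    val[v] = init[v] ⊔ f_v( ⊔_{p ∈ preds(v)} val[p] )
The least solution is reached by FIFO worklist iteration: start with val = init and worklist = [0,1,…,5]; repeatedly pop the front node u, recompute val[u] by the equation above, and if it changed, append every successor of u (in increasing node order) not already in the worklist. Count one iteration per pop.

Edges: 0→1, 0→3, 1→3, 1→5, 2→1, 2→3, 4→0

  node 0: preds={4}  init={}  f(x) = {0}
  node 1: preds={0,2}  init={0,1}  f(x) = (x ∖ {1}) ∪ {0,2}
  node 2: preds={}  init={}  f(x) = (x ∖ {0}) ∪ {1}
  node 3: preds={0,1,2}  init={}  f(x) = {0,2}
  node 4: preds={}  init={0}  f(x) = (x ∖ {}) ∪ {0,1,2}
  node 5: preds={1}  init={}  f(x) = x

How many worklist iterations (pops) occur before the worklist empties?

8

Worklist (8 pops):
  #1 pop 0: in={0} → {0} (was {}); enqueue []
  #2 pop 1: in={0} → {0,1,2} (was {0,1}); enqueue []
  #3 pop 2: in={} → {1} (was {}); enqueue [1]
  #4 pop 3: in={0,1,2} → {0,2} (was {}); enqueue []
  #5 pop 4: in={} → {0,1,2} (was {0}); enqueue [0]
  #6 pop 5: in={0,1,2} → {0,1,2} (was {}); enqueue []
  #7 pop 1: in={0,1} → {0,1,2} (no change)
  #8 pop 0: in={0,1,2} → {0} (no change)

Fixpoint:
  val[0] = {0}
  val[1] = {0,1,2}
  val[2] = {1}
  val[3] = {0,2}
  val[4] = {0,1,2}
  val[5] = {0,1,2}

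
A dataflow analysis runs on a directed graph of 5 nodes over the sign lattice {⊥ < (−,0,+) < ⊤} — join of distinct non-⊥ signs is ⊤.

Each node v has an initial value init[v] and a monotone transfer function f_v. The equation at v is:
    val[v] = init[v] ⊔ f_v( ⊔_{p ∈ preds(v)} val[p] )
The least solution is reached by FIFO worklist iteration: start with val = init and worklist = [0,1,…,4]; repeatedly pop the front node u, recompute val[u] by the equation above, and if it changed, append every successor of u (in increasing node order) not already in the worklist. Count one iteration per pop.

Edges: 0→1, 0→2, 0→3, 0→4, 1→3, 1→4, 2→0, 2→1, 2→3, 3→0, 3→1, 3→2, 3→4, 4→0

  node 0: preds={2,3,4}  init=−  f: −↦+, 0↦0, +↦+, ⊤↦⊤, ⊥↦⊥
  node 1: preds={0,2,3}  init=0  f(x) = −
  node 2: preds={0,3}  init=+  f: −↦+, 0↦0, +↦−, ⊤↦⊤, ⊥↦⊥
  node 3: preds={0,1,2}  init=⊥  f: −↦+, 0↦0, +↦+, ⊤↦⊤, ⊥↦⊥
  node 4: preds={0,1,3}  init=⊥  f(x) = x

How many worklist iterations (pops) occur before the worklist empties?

Iteration log — 8 steps:
  step 1. node 0  ⊔preds=+  new=⊤  old=−  +wl: 
  step 2. node 1  ⊔preds=⊤  new=⊤  old=0  +wl: 
  step 3. node 2  ⊔preds=⊤  new=⊤  old=+  +wl: 0,1
  step 4. node 3  ⊔preds=⊤  new=⊤  old=⊥  +wl: 2
  step 5. node 4  ⊔preds=⊤  new=⊤  old=⊥  +wl: 
  step 6. node 0  ⊔preds=⊤  new=⊤  stable
  step 7. node 1  ⊔preds=⊤  new=⊤  stable
  step 8. node 2  ⊔preds=⊤  new=⊤  stable

Least fixpoint reached:
  node 0: ⊤
  node 1: ⊤
  node 2: ⊤
  node 3: ⊤
  node 4: ⊤

8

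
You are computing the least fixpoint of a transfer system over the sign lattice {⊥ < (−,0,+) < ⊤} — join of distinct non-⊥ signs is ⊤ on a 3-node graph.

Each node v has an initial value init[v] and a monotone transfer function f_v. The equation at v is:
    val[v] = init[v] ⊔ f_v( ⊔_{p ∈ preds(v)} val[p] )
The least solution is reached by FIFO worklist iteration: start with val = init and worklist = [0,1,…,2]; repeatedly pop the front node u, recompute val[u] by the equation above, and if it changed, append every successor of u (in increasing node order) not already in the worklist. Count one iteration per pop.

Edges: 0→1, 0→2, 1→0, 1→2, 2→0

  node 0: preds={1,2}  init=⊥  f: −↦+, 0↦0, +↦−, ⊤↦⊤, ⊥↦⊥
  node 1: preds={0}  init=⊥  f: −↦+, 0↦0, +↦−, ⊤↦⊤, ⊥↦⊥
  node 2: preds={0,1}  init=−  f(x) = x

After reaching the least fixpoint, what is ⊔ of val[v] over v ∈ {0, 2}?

⊤

Worklist (7 pops):
  #1 pop 0: in=− → + (was ⊥); enqueue []
  #2 pop 1: in=+ → − (was ⊥); enqueue [0]
  #3 pop 2: in=⊤ → ⊤ (was −); enqueue []
  #4 pop 0: in=⊤ → ⊤ (was +); enqueue [1,2]
  #5 pop 1: in=⊤ → ⊤ (was −); enqueue [0]
  #6 pop 2: in=⊤ → ⊤ (no change)
  #7 pop 0: in=⊤ → ⊤ (no change)

Fixpoint:
  val[0] = ⊤
  val[1] = ⊤
  val[2] = ⊤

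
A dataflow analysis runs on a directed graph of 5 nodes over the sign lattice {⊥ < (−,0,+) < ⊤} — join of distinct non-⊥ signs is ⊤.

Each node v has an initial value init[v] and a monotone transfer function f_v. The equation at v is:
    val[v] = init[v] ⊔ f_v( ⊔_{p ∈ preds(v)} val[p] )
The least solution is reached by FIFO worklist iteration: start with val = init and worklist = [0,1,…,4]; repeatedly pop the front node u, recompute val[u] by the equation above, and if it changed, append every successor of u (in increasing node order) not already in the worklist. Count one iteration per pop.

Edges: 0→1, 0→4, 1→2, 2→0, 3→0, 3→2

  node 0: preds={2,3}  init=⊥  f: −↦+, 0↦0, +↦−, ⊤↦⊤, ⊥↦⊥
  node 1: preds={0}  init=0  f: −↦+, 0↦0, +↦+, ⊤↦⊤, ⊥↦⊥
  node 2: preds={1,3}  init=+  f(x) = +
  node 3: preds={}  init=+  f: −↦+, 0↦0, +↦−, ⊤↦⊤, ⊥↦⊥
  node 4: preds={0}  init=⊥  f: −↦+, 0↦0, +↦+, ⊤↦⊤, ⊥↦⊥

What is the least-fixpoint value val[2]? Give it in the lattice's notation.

Trace (5 dequeues):
  [1] u=0 | in + | out − | prev ⊥ | push {}
  [2] u=1 | in − | out ⊤ | prev 0 | push {}
  [3] u=2 | in ⊤ | out + | ==
  [4] u=3 | in ⊥ | out + | ==
  [5] u=4 | in − | out + | prev ⊥ | push {}

Converged values:
  [0] −
  [1] ⊤
  [2] +
  [3] +
  [4] +

+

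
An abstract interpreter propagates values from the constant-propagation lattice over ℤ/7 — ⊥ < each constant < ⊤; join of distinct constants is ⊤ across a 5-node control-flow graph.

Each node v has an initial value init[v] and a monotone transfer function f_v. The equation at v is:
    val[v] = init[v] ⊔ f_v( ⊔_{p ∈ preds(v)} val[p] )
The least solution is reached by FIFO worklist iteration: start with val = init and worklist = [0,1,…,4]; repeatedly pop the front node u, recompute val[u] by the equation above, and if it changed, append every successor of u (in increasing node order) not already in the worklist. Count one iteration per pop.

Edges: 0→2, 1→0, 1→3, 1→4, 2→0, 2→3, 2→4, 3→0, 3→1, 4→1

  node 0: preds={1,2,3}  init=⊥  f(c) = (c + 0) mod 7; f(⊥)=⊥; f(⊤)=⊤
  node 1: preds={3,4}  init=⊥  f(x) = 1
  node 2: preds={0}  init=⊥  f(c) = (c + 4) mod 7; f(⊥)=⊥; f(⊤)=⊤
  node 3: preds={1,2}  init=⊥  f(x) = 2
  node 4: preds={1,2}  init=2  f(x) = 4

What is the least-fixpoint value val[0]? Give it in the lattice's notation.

⊤

Worklist (11 pops):
  #1 pop 0: in=⊥ → ⊥ (no change)
  #2 pop 1: in=2 → 1 (was ⊥); enqueue [0]
  #3 pop 2: in=⊥ → ⊥ (no change)
  #4 pop 3: in=1 → 2 (was ⊥); enqueue [1]
  #5 pop 4: in=1 → ⊤ (was 2); enqueue []
  #6 pop 0: in=⊤ → ⊤ (was ⊥); enqueue [2]
  #7 pop 1: in=⊤ → 1 (no change)
  #8 pop 2: in=⊤ → ⊤ (was ⊥); enqueue [0,3,4]
  #9 pop 0: in=⊤ → ⊤ (no change)
  #10 pop 3: in=⊤ → 2 (no change)
  #11 pop 4: in=⊤ → ⊤ (no change)

Fixpoint:
  val[0] = ⊤
  val[1] = 1
  val[2] = ⊤
  val[3] = 2
  val[4] = ⊤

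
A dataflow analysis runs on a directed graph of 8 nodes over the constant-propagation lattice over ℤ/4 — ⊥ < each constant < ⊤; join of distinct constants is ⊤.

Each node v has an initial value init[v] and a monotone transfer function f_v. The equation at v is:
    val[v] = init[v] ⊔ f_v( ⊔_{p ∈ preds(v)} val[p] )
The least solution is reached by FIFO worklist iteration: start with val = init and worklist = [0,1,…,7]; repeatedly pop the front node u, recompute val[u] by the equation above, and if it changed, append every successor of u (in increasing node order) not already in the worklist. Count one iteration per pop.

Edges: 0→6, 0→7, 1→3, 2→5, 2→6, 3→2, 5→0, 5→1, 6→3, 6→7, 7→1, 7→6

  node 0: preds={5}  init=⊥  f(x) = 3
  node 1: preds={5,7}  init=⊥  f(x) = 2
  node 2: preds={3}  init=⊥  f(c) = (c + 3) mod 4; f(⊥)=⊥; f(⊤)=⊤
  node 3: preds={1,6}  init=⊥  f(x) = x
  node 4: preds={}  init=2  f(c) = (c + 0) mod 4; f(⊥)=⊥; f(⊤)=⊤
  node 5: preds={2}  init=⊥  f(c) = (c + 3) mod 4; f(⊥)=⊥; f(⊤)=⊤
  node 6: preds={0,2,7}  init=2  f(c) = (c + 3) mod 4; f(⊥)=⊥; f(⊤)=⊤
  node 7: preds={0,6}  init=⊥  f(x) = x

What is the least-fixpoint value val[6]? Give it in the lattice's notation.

⊤

Worklist (21 pops):
  #1 pop 0: in=⊥ → 3 (was ⊥); enqueue []
  #2 pop 1: in=⊥ → 2 (was ⊥); enqueue []
  #3 pop 2: in=⊥ → ⊥ (no change)
  #4 pop 3: in=2 → 2 (was ⊥); enqueue [2]
  #5 pop 4: in=⊥ → 2 (no change)
  #6 pop 5: in=⊥ → ⊥ (no change)
  #7 pop 6: in=3 → 2 (no change)
  #8 pop 7: in=⊤ → ⊤ (was ⊥); enqueue [1,6]
  #9 pop 2: in=2 → 1 (was ⊥); enqueue [5]
  #10 pop 1: in=⊤ → 2 (no change)
  #11 pop 6: in=⊤ → ⊤ (was 2); enqueue [3,7]
  #12 pop 5: in=1 → 0 (was ⊥); enqueue [0,1]
  #13 pop 3: in=⊤ → ⊤ (was 2); enqueue [2]
  #14 pop 7: in=⊤ → ⊤ (no change)
  #15 pop 0: in=0 → 3 (no change)
  #16 pop 1: in=⊤ → 2 (no change)
  #17 pop 2: in=⊤ → ⊤ (was 1); enqueue [5,6]
  #18 pop 5: in=⊤ → ⊤ (was 0); enqueue [0,1]
  #19 pop 6: in=⊤ → ⊤ (no change)
  #20 pop 0: in=⊤ → 3 (no change)
  #21 pop 1: in=⊤ → 2 (no change)

Fixpoint:
  val[0] = 3
  val[1] = 2
  val[2] = ⊤
  val[3] = ⊤
  val[4] = 2
  val[5] = ⊤
  val[6] = ⊤
  val[7] = ⊤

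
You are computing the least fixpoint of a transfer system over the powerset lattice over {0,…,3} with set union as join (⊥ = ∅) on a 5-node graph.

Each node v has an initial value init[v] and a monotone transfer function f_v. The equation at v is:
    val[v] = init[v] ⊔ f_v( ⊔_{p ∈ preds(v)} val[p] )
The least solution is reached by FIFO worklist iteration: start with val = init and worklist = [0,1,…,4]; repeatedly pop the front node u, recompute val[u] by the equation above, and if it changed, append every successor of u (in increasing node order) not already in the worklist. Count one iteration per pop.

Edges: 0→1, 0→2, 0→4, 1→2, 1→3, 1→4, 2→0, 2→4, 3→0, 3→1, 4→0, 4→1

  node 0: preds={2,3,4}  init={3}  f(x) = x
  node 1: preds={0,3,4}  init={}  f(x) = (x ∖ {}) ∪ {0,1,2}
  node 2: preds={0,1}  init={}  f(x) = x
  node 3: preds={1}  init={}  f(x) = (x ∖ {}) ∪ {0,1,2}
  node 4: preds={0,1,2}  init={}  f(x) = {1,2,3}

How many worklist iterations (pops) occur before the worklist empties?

9

Trace (9 dequeues):
  [1] u=0 | in {} | out {3} | ==
  [2] u=1 | in {3} | out {0,1,2,3} | prev {} | push {}
  [3] u=2 | in {0,1,2,3} | out {0,1,2,3} | prev {} | push {0}
  [4] u=3 | in {0,1,2,3} | out {0,1,2,3} | prev {} | push {1}
  [5] u=4 | in {0,1,2,3} | out {1,2,3} | prev {} | push {}
  [6] u=0 | in {0,1,2,3} | out {0,1,2,3} | prev {3} | push {2,4}
  [7] u=1 | in {0,1,2,3} | out {0,1,2,3} | ==
  [8] u=2 | in {0,1,2,3} | out {0,1,2,3} | ==
  [9] u=4 | in {0,1,2,3} | out {1,2,3} | ==

Converged values:
  [0] {0,1,2,3}
  [1] {0,1,2,3}
  [2] {0,1,2,3}
  [3] {0,1,2,3}
  [4] {1,2,3}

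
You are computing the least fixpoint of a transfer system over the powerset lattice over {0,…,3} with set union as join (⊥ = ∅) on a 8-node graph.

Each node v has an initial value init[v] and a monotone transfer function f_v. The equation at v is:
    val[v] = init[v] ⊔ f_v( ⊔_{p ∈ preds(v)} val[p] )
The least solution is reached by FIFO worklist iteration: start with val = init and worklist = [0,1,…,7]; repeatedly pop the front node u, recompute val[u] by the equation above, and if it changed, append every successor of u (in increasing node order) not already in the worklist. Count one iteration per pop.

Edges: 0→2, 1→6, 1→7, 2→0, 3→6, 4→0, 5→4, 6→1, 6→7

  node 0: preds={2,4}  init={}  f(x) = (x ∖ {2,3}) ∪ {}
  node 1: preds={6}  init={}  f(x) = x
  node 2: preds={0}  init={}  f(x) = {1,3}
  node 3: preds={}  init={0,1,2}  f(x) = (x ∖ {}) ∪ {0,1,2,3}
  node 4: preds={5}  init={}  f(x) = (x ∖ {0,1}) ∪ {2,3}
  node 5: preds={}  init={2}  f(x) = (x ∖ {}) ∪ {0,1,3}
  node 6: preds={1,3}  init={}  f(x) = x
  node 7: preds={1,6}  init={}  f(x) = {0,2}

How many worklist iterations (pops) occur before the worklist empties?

Worklist (14 pops):
  #1 pop 0: in={} → {} (no change)
  #2 pop 1: in={} → {} (no change)
  #3 pop 2: in={} → {1,3} (was {}); enqueue [0]
  #4 pop 3: in={} → {0,1,2,3} (was {0,1,2}); enqueue []
  #5 pop 4: in={2} → {2,3} (was {}); enqueue []
  #6 pop 5: in={} → {0,1,2,3} (was {2}); enqueue [4]
  #7 pop 6: in={0,1,2,3} → {0,1,2,3} (was {}); enqueue [1]
  #8 pop 7: in={0,1,2,3} → {0,2} (was {}); enqueue []
  #9 pop 0: in={1,2,3} → {1} (was {}); enqueue [2]
  #10 pop 4: in={0,1,2,3} → {2,3} (no change)
  #11 pop 1: in={0,1,2,3} → {0,1,2,3} (was {}); enqueue [6,7]
  #12 pop 2: in={1} → {1,3} (no change)
  #13 pop 6: in={0,1,2,3} → {0,1,2,3} (no change)
  #14 pop 7: in={0,1,2,3} → {0,2} (no change)

Fixpoint:
  val[0] = {1}
  val[1] = {0,1,2,3}
  val[2] = {1,3}
  val[3] = {0,1,2,3}
  val[4] = {2,3}
  val[5] = {0,1,2,3}
  val[6] = {0,1,2,3}
  val[7] = {0,2}

14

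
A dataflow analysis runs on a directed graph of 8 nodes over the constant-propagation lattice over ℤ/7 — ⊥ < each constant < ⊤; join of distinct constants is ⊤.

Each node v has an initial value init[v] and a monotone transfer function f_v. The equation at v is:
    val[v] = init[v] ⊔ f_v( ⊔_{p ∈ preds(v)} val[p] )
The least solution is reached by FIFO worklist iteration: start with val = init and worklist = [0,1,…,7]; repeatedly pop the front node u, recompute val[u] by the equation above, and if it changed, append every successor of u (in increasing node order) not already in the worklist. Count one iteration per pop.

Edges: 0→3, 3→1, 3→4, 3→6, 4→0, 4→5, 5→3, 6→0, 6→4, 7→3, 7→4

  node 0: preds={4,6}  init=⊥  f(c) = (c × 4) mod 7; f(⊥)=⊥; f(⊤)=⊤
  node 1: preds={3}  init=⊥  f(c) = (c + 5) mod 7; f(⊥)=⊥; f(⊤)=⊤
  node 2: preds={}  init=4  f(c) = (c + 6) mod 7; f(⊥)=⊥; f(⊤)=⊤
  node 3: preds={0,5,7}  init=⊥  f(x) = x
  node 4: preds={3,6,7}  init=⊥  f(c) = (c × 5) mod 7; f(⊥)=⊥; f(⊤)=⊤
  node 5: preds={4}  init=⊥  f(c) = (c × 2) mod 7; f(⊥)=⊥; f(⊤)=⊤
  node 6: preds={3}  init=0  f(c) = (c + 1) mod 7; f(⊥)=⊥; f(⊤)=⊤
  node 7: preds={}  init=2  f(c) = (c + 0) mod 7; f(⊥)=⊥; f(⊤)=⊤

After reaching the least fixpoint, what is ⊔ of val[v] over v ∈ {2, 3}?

Worklist (12 pops):
  #1 pop 0: in=0 → 0 (was ⊥); enqueue []
  #2 pop 1: in=⊥ → ⊥ (no change)
  #3 pop 2: in=⊥ → 4 (no change)
  #4 pop 3: in=⊤ → ⊤ (was ⊥); enqueue [1]
  #5 pop 4: in=⊤ → ⊤ (was ⊥); enqueue [0]
  #6 pop 5: in=⊤ → ⊤ (was ⊥); enqueue [3]
  #7 pop 6: in=⊤ → ⊤ (was 0); enqueue [4]
  #8 pop 7: in=⊥ → 2 (no change)
  #9 pop 1: in=⊤ → ⊤ (was ⊥); enqueue []
  #10 pop 0: in=⊤ → ⊤ (was 0); enqueue []
  #11 pop 3: in=⊤ → ⊤ (no change)
  #12 pop 4: in=⊤ → ⊤ (no change)

Fixpoint:
  val[0] = ⊤
  val[1] = ⊤
  val[2] = 4
  val[3] = ⊤
  val[4] = ⊤
  val[5] = ⊤
  val[6] = ⊤
  val[7] = 2

⊤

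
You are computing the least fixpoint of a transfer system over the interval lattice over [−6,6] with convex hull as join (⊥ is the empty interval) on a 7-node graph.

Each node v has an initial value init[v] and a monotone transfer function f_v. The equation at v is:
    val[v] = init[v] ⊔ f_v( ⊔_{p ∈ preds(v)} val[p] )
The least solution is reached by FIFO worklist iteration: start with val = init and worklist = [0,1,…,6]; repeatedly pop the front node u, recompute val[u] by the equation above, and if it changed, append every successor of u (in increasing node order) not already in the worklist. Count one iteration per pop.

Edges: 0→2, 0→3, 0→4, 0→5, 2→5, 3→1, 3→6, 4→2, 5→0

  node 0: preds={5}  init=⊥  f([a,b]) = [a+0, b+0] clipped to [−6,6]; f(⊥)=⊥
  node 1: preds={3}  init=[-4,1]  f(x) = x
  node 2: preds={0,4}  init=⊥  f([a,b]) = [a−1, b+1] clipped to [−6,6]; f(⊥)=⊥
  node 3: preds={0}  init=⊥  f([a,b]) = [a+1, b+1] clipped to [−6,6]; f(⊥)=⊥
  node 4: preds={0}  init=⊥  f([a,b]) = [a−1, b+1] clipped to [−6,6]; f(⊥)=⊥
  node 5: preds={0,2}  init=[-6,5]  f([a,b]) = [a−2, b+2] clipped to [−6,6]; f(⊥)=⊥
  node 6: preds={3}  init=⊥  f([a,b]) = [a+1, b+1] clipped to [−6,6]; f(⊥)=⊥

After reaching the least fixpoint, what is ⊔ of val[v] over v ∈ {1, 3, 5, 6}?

Worklist (14 pops):
  #1 pop 0: in=[-6,5] → [-6,5] (was ⊥); enqueue []
  #2 pop 1: in=⊥ → [-4,1] (no change)
  #3 pop 2: in=[-6,5] → [-6,6] (was ⊥); enqueue []
  #4 pop 3: in=[-6,5] → [-5,6] (was ⊥); enqueue [1]
  #5 pop 4: in=[-6,5] → [-6,6] (was ⊥); enqueue [2]
  #6 pop 5: in=[-6,6] → [-6,6] (was [-6,5]); enqueue [0]
  #7 pop 6: in=[-5,6] → [-4,6] (was ⊥); enqueue []
  #8 pop 1: in=[-5,6] → [-5,6] (was [-4,1]); enqueue []
  #9 pop 2: in=[-6,6] → [-6,6] (no change)
  #10 pop 0: in=[-6,6] → [-6,6] (was [-6,5]); enqueue [2,3,4,5]
  #11 pop 2: in=[-6,6] → [-6,6] (no change)
  #12 pop 3: in=[-6,6] → [-5,6] (no change)
  #13 pop 4: in=[-6,6] → [-6,6] (no change)
  #14 pop 5: in=[-6,6] → [-6,6] (no change)

Fixpoint:
  val[0] = [-6,6]
  val[1] = [-5,6]
  val[2] = [-6,6]
  val[3] = [-5,6]
  val[4] = [-6,6]
  val[5] = [-6,6]
  val[6] = [-4,6]

[-6,6]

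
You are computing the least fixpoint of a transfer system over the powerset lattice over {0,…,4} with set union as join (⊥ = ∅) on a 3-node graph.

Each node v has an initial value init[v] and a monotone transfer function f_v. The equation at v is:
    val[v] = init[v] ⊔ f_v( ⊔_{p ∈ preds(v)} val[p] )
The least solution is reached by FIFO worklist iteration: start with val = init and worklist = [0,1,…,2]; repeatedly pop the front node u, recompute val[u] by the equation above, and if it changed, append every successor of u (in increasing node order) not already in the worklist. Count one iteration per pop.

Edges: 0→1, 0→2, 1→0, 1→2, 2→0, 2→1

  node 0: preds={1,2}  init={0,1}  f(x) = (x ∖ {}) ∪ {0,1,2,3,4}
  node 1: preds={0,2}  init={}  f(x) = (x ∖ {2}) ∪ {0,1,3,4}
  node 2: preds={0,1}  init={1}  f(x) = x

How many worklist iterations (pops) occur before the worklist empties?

5

Iteration log — 5 steps:
  step 1. node 0  ⊔preds={1}  new={0,1,2,3,4}  old={0,1}  +wl: 
  step 2. node 1  ⊔preds={0,1,2,3,4}  new={0,1,3,4}  old={}  +wl: 0
  step 3. node 2  ⊔preds={0,1,2,3,4}  new={0,1,2,3,4}  old={1}  +wl: 1
  step 4. node 0  ⊔preds={0,1,2,3,4}  new={0,1,2,3,4}  stable
  step 5. node 1  ⊔preds={0,1,2,3,4}  new={0,1,3,4}  stable

Least fixpoint reached:
  node 0: {0,1,2,3,4}
  node 1: {0,1,3,4}
  node 2: {0,1,2,3,4}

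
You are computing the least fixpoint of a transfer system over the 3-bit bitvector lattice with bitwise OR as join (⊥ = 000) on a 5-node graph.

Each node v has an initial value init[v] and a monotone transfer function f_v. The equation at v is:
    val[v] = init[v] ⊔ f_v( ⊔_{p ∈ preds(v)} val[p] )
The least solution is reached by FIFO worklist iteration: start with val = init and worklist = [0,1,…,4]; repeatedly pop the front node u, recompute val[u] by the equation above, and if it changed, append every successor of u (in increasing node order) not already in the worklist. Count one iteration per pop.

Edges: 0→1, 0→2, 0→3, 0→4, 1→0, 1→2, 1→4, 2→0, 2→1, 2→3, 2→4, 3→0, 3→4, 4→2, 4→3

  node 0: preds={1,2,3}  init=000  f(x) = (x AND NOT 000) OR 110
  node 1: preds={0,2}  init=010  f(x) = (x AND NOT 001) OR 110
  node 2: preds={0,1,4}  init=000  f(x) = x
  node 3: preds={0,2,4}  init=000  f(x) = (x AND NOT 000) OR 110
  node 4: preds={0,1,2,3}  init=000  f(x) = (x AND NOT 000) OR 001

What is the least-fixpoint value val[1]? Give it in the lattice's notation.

110

Trace (14 dequeues):
  [1] u=0 | in 010 | out 110 | prev 000 | push {}
  [2] u=1 | in 110 | out 110 | prev 010 | push {0}
  [3] u=2 | in 110 | out 110 | prev 000 | push {1}
  [4] u=3 | in 110 | out 110 | prev 000 | push {}
  [5] u=4 | in 110 | out 111 | prev 000 | push {2,3}
  [6] u=0 | in 110 | out 110 | ==
  [7] u=1 | in 110 | out 110 | ==
  [8] u=2 | in 111 | out 111 | prev 110 | push {0,1,4}
  [9] u=3 | in 111 | out 111 | prev 110 | push {}
  [10] u=0 | in 111 | out 111 | prev 110 | push {2,3}
  [11] u=1 | in 111 | out 110 | ==
  [12] u=4 | in 111 | out 111 | ==
  [13] u=2 | in 111 | out 111 | ==
  [14] u=3 | in 111 | out 111 | ==

Converged values:
  [0] 111
  [1] 110
  [2] 111
  [3] 111
  [4] 111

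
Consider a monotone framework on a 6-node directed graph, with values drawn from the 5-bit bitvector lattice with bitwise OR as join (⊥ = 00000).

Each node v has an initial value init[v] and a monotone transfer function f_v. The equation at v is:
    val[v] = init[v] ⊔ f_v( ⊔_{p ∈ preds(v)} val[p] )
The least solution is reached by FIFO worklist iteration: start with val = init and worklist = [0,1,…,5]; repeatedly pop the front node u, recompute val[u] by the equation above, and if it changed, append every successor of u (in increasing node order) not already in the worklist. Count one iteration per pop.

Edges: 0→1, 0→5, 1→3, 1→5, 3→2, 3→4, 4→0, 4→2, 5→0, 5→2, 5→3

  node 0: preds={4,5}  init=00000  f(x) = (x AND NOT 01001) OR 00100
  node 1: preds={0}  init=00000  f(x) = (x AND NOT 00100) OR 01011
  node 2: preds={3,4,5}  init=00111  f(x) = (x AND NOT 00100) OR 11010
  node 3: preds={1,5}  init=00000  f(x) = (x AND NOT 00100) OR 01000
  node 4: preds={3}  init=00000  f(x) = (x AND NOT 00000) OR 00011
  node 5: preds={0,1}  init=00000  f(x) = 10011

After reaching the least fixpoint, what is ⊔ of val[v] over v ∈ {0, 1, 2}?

11111

Iteration log — 16 steps:
  step 1. node 0  ⊔preds=00000  new=00100  old=00000  +wl: 
  step 2. node 1  ⊔preds=00100  new=01011  old=00000  +wl: 
  step 3. node 2  ⊔preds=00000  new=11111  old=00111  +wl: 
  step 4. node 3  ⊔preds=01011  new=01011  old=00000  +wl: 2
  step 5. node 4  ⊔preds=01011  new=01011  old=00000  +wl: 0
  step 6. node 5  ⊔preds=01111  new=10011  old=00000  +wl: 3
  step 7. node 2  ⊔preds=11011  new=11111  stable
  step 8. node 0  ⊔preds=11011  new=10110  old=00100  +wl: 1,5
  step 9. node 3  ⊔preds=11011  new=11011  old=01011  +wl: 2,4
  step 10. node 1  ⊔preds=10110  new=11011  old=01011  +wl: 3
  step 11. node 5  ⊔preds=11111  new=10011  stable
  step 12. node 2  ⊔preds=11011  new=11111  stable
  step 13. node 4  ⊔preds=11011  new=11011  old=01011  +wl: 0,2
  step 14. node 3  ⊔preds=11011  new=11011  stable
  step 15. node 0  ⊔preds=11011  new=10110  stable
  step 16. node 2  ⊔preds=11011  new=11111  stable

Least fixpoint reached:
  node 0: 10110
  node 1: 11011
  node 2: 11111
  node 3: 11011
  node 4: 11011
  node 5: 10011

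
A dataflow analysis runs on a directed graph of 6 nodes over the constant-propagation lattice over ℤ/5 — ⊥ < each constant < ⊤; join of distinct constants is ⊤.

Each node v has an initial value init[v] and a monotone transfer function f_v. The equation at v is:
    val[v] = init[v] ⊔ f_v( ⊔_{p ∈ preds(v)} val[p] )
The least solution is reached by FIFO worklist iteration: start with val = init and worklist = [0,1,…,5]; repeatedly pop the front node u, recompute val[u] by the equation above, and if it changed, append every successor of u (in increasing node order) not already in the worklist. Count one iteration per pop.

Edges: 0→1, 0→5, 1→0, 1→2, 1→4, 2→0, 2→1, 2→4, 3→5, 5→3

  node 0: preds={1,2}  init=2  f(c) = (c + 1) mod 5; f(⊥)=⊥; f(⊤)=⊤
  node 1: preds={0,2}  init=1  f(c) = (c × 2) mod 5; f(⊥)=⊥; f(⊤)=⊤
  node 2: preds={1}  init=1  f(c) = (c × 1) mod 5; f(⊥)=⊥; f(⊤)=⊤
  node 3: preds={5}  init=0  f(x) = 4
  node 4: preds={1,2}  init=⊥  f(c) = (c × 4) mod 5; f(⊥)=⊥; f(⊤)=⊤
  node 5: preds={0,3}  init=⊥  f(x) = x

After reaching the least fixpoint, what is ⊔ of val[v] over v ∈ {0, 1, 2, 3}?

⊤

Worklist (10 pops):
  #1 pop 0: in=1 → 2 (no change)
  #2 pop 1: in=⊤ → ⊤ (was 1); enqueue [0]
  #3 pop 2: in=⊤ → ⊤ (was 1); enqueue [1]
  #4 pop 3: in=⊥ → ⊤ (was 0); enqueue []
  #5 pop 4: in=⊤ → ⊤ (was ⊥); enqueue []
  #6 pop 5: in=⊤ → ⊤ (was ⊥); enqueue [3]
  #7 pop 0: in=⊤ → ⊤ (was 2); enqueue [5]
  #8 pop 1: in=⊤ → ⊤ (no change)
  #9 pop 3: in=⊤ → ⊤ (no change)
  #10 pop 5: in=⊤ → ⊤ (no change)

Fixpoint:
  val[0] = ⊤
  val[1] = ⊤
  val[2] = ⊤
  val[3] = ⊤
  val[4] = ⊤
  val[5] = ⊤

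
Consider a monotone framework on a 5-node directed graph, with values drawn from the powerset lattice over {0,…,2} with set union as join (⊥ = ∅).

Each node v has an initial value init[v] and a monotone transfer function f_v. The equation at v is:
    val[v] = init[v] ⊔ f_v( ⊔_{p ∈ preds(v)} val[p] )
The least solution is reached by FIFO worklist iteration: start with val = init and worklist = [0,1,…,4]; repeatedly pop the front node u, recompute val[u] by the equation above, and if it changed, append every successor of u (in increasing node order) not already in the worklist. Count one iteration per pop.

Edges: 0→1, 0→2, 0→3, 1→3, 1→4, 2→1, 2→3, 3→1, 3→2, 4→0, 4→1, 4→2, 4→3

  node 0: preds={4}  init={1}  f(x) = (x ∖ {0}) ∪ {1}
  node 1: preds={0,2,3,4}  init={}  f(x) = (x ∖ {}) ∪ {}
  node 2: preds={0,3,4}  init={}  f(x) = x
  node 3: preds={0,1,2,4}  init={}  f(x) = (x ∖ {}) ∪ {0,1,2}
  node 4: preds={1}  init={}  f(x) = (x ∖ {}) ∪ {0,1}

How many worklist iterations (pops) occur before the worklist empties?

Trace (15 dequeues):
  [1] u=0 | in {} | out {1} | ==
  [2] u=1 | in {1} | out {1} | prev {} | push {}
  [3] u=2 | in {1} | out {1} | prev {} | push {1}
  [4] u=3 | in {1} | out {0,1,2} | prev {} | push {2}
  [5] u=4 | in {1} | out {0,1} | prev {} | push {0,3}
  [6] u=1 | in {0,1,2} | out {0,1,2} | prev {1} | push {4}
  [7] u=2 | in {0,1,2} | out {0,1,2} | prev {1} | push {1}
  [8] u=0 | in {0,1} | out {1} | ==
  [9] u=3 | in {0,1,2} | out {0,1,2} | ==
  [10] u=4 | in {0,1,2} | out {0,1,2} | prev {0,1} | push {0,2,3}
  [11] u=1 | in {0,1,2} | out {0,1,2} | ==
  [12] u=0 | in {0,1,2} | out {1,2} | prev {1} | push {1}
  [13] u=2 | in {0,1,2} | out {0,1,2} | ==
  [14] u=3 | in {0,1,2} | out {0,1,2} | ==
  [15] u=1 | in {0,1,2} | out {0,1,2} | ==

Converged values:
  [0] {1,2}
  [1] {0,1,2}
  [2] {0,1,2}
  [3] {0,1,2}
  [4] {0,1,2}

15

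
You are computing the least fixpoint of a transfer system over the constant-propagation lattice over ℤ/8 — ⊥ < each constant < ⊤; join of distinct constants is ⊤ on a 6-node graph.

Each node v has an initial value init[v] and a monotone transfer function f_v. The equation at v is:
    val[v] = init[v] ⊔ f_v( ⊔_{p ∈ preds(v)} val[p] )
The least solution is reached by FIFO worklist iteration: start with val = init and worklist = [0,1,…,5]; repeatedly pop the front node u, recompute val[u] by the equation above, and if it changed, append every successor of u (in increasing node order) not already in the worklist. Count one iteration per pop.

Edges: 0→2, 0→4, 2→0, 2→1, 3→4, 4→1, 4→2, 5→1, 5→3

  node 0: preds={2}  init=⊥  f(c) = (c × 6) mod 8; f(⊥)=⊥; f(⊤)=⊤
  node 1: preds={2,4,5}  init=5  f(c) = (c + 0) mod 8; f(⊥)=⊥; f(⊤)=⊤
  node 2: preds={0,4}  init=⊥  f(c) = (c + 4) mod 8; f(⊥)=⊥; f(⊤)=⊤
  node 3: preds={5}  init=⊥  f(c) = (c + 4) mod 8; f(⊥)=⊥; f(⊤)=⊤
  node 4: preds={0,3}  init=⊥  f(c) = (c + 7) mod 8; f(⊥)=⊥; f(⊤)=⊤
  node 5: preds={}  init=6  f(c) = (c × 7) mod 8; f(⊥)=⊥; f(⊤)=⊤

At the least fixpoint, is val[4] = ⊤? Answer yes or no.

Iteration log — 16 steps:
  step 1. node 0  ⊔preds=⊥  new=⊥  stable
  step 2. node 1  ⊔preds=6  new=⊤  old=5  +wl: 
  step 3. node 2  ⊔preds=⊥  new=⊥  stable
  step 4. node 3  ⊔preds=6  new=2  old=⊥  +wl: 
  step 5. node 4  ⊔preds=2  new=1  old=⊥  +wl: 1,2
  step 6. node 5  ⊔preds=⊥  new=6  stable
  step 7. node 1  ⊔preds=⊤  new=⊤  stable
  step 8. node 2  ⊔preds=1  new=5  old=⊥  +wl: 0,1
  step 9. node 0  ⊔preds=5  new=6  old=⊥  +wl: 2,4
  step 10. node 1  ⊔preds=⊤  new=⊤  stable
  step 11. node 2  ⊔preds=⊤  new=⊤  old=5  +wl: 0,1
  step 12. node 4  ⊔preds=⊤  new=⊤  old=1  +wl: 2
  step 13. node 0  ⊔preds=⊤  new=⊤  old=6  +wl: 4
  step 14. node 1  ⊔preds=⊤  new=⊤  stable
  step 15. node 2  ⊔preds=⊤  new=⊤  stable
  step 16. node 4  ⊔preds=⊤  new=⊤  stable

Least fixpoint reached:
  node 0: ⊤
  node 1: ⊤
  node 2: ⊤
  node 3: 2
  node 4: ⊤
  node 5: 6

yes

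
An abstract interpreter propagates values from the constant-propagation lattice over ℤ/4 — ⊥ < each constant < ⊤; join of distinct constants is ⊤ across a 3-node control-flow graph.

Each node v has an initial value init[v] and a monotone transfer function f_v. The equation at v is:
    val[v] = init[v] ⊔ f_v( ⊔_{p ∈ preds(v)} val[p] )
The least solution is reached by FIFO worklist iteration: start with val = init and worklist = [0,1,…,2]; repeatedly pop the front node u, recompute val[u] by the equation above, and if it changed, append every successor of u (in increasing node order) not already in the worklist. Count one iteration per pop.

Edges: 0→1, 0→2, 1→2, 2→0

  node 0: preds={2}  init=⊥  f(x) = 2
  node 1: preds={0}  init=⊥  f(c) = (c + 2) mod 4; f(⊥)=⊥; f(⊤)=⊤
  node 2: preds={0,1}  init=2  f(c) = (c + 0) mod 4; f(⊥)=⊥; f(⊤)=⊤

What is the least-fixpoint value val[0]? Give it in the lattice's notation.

2

Worklist (4 pops):
  #1 pop 0: in=2 → 2 (was ⊥); enqueue []
  #2 pop 1: in=2 → 0 (was ⊥); enqueue []
  #3 pop 2: in=⊤ → ⊤ (was 2); enqueue [0]
  #4 pop 0: in=⊤ → 2 (no change)

Fixpoint:
  val[0] = 2
  val[1] = 0
  val[2] = ⊤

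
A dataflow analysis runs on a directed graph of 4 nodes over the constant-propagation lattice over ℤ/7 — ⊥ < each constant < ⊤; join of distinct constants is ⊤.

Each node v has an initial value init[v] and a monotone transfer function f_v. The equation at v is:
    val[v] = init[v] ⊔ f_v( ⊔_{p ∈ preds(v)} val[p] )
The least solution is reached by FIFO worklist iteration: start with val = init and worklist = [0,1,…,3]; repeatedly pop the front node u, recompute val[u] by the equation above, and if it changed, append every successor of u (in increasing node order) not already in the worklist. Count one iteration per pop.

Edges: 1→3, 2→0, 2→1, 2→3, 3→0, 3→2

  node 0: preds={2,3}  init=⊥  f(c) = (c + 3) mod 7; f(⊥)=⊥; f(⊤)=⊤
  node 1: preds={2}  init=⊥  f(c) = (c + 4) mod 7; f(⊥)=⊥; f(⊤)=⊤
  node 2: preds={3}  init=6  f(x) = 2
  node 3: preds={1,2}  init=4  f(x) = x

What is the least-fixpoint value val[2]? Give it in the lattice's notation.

⊤

Iteration log — 8 steps:
  step 1. node 0  ⊔preds=⊤  new=⊤  old=⊥  +wl: 
  step 2. node 1  ⊔preds=6  new=3  old=⊥  +wl: 
  step 3. node 2  ⊔preds=4  new=⊤  old=6  +wl: 0,1
  step 4. node 3  ⊔preds=⊤  new=⊤  old=4  +wl: 2
  step 5. node 0  ⊔preds=⊤  new=⊤  stable
  step 6. node 1  ⊔preds=⊤  new=⊤  old=3  +wl: 3
  step 7. node 2  ⊔preds=⊤  new=⊤  stable
  step 8. node 3  ⊔preds=⊤  new=⊤  stable

Least fixpoint reached:
  node 0: ⊤
  node 1: ⊤
  node 2: ⊤
  node 3: ⊤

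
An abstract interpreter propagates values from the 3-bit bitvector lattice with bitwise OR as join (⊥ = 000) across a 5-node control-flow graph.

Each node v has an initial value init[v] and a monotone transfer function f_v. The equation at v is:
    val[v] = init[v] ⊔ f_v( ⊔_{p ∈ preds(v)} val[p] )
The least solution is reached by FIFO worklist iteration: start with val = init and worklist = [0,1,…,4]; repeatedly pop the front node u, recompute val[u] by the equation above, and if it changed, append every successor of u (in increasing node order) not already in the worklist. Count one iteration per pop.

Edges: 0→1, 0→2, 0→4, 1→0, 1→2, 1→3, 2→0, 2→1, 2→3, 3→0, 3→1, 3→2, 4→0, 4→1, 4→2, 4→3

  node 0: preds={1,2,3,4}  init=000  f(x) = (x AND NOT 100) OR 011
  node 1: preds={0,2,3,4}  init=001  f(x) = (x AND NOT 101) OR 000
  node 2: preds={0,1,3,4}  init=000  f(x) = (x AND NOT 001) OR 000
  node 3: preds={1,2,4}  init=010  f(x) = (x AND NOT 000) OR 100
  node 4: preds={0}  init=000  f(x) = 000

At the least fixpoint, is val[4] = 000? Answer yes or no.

yes

Iteration log — 11 steps:
  step 1. node 0  ⊔preds=011  new=011  old=000  +wl: 
  step 2. node 1  ⊔preds=011  new=011  old=001  +wl: 0
  step 3. node 2  ⊔preds=011  new=010  old=000  +wl: 1
  step 4. node 3  ⊔preds=011  new=111  old=010  +wl: 2
  step 5. node 4  ⊔preds=011  new=000  stable
  step 6. node 0  ⊔preds=111  new=011  stable
  step 7. node 1  ⊔preds=111  new=011  stable
  step 8. node 2  ⊔preds=111  new=110  old=010  +wl: 0,1,3
  step 9. node 0  ⊔preds=111  new=011  stable
  step 10. node 1  ⊔preds=111  new=011  stable
  step 11. node 3  ⊔preds=111  new=111  stable

Least fixpoint reached:
  node 0: 011
  node 1: 011
  node 2: 110
  node 3: 111
  node 4: 000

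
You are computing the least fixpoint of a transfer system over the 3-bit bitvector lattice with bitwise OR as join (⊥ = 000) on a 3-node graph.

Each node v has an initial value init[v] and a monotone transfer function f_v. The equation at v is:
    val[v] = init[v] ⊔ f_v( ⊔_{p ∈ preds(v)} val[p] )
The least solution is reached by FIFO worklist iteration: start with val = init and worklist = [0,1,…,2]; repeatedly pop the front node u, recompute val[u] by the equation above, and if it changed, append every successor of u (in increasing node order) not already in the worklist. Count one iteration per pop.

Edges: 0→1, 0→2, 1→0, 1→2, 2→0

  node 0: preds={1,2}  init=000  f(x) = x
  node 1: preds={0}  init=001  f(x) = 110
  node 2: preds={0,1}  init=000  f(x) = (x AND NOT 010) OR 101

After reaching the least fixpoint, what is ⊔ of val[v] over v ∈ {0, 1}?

111

Worklist (6 pops):
  #1 pop 0: in=001 → 001 (was 000); enqueue []
  #2 pop 1: in=001 → 111 (was 001); enqueue [0]
  #3 pop 2: in=111 → 101 (was 000); enqueue []
  #4 pop 0: in=111 → 111 (was 001); enqueue [1,2]
  #5 pop 1: in=111 → 111 (no change)
  #6 pop 2: in=111 → 101 (no change)

Fixpoint:
  val[0] = 111
  val[1] = 111
  val[2] = 101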